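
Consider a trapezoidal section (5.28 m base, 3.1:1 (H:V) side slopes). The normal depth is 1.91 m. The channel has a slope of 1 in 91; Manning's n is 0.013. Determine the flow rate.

Q = 196 m³/s

With bottom width b = 5.28 m and side slope z = 3.1: A = (b + zy)y = (5.28 + 3.1×1.91)×1.91 = 21.39 m²; P = b + 2y√(1+z²) = 5.28 + 2×1.91×3.257 = 17.72 m.
Hydraulic radius R = A/P = 21.39/17.72 = 1.207 m.
Manning's equation: Q = (1/n) A R^(2/3) S^(1/2) = (1/0.013) × 21.39 × 1.207^(2/3) × 0.01099^(1/2) = 196 m³/s.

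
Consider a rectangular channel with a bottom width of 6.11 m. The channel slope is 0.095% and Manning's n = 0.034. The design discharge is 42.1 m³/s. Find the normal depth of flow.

Manning's equation rearranged: A R^(2/3) = nQ / (1·√S) = 0.034 × 42.1 / (√0.00095) = 46.44.
Trying y = 5.4 m: A R^(2/3) = 51.52 — too large.
Trying y = 4.97 m: A R^(2/3) = 46.45 — matches.

y_n = 4.97 m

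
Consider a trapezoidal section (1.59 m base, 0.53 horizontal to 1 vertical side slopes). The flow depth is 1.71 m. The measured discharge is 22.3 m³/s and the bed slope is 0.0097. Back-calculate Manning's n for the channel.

With bottom width b = 1.59 m and side slope z = 0.53: A = (b + zy)y = (1.59 + 0.53×1.71)×1.71 = 4.269 m²; P = b + 2y√(1+z²) = 1.59 + 2×1.71×1.132 = 5.461 m.
Hydraulic radius R = A/P = 4.269/5.461 = 0.7817 m.
Rearranging Manning's equation: n = (1/Q) A R^(2/3) S^(1/2) = (1/22.3) × 4.269 × 0.7817^(2/3) × √0.0097 = 0.016.

n = 0.016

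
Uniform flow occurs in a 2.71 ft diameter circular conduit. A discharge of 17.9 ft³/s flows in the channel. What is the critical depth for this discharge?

y_c = 1.4 ft

At critical depth, Q² T / (g A³) = 1, i.e. A³/T = Q²/g = 17.9²/32.2 = 9.951.
At y = 1.2 ft: A³/T = 5.563 — too small.
At y = 1.51 ft: A³/T = 13.39 — too large.
At y = 1.4 ft: A³/T = 10.03 — ≈ 9.951.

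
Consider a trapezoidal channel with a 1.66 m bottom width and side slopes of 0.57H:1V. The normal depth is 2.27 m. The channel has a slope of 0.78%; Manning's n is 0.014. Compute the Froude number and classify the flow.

supercritical

With bottom width b = 1.66 m and side slope z = 0.57: A = (b + zy)y = (1.66 + 0.57×2.27)×2.27 = 6.705 m²; P = b + 2y√(1+z²) = 1.66 + 2×2.27×1.151 = 6.886 m.
Hydraulic radius R = A/P = 6.705/6.886 = 0.9738 m.
V = (1/n) R^(2/3) √S = (1/0.014) × 0.9738^(2/3) × √0.0078 = 6.198 m/s. Hydraulic depth D_h = A/T = 6.705/4.248 = 1.579 m.
Froude number Fr = V/√(g·D_h) = 6.198/√(9.81×1.579) = 1.57, which is greater than 1, so the flow is supercritical.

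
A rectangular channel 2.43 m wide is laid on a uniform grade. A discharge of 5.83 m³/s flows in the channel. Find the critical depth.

For a rectangular channel, critical depth y_c = (q²/g)^(1/3) where q = Q/b = 5.83/2.43 = 2.399 m²/s.
So y_c = (2.399²/9.81)^(1/3) = 0.837 m.

y_c = 0.837 m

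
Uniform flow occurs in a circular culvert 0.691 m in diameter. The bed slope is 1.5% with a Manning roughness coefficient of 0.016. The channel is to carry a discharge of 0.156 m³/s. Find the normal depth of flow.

Manning's equation rearranged: A R^(2/3) = nQ / (1·√S) = 0.016 × 0.156 / (√0.015) = 0.02038.
Try y = 0.16 m: A R^(2/3) = 0.01368 — short.
Try y = 0.24 m: A R^(2/3) = 0.03015 — over.
Try y = 0.196 m: A R^(2/3) = 0.02043 — ≈ 0.02038.

y_n = 0.196 m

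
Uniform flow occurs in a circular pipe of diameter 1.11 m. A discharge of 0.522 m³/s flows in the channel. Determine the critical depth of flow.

y_c = 0.395 m

At critical depth, Q² T / (g A³) = 1, i.e. A³/T = Q²/g = 0.522²/9.81 = 0.02778.
Trying y = 0.342 m: A³/T = 0.01587 — too small.
Trying y = 0.455 m: A³/T = 0.0477 — too large.
Trying y = 0.395 m: A³/T = 0.02769 — matches.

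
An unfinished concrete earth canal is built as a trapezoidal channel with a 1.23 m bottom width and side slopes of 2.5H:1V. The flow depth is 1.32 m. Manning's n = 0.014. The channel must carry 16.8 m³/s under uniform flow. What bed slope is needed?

With bottom width b = 1.23 m and side slope z = 2.5: A = (b + zy)y = (1.23 + 2.5×1.32)×1.32 = 5.98 m²; P = b + 2y√(1+z²) = 1.23 + 2×1.32×2.693 = 8.338 m.
Hydraulic radius R = A/P = 5.98/8.338 = 0.7171 m.
From Manning's equation, S = [nQ / (1 A R^(2/3))]² = [0.014 × 16.8 / (1 × 5.98 × 0.7171^(2/3))]² = 0.00241.

S = 0.00241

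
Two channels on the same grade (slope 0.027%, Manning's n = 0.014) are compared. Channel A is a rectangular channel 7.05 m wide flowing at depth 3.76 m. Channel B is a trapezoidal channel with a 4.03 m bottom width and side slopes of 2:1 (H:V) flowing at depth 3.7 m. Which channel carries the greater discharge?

Channel A: Flow area A = b·y = 7.05 × 3.76 = 26.51 m². Wetted perimeter P = b + 2y = 7.05 + 2×3.76 = 14.57 m. Hydraulic radius R = A/P = 26.51/14.57 = 1.819 m. Q_A = (1/0.014)·26.51·1.819^(2/3)·√0.00027 = 46.37 m³/s.
Channel B: With bottom width b = 4.03 m and side slope z = 2: A = (b + zy)y = (4.03 + 2×3.7)×3.7 = 42.29 m²; P = b + 2y√(1+z²) = 4.03 + 2×3.7×2.236 = 20.58 m. Hydraulic radius R = A/P = 42.29/20.58 = 2.055 m. Q_B = (1/0.014)·42.29·2.055^(2/3)·√0.00027 = 80.24 m³/s.
Q_A = 46.37 m³/s vs Q_B = 80.24 m³/s, so channel B carries more.

channel B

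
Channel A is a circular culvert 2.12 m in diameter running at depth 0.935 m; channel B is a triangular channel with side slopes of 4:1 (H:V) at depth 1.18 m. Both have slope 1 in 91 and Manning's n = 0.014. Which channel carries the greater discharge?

channel B

Channel A: For a circular section of diameter D = 2.12 m at depth y = 0.935 m, the central angle is θ = 2 arccos(1 − 2y/D) = 2.905 rad. Then A = (D²/8)(θ − sin θ) = 1.501 m² and P = Dθ/2 = 3.08 m. Hydraulic radius R = A/P = 1.501/3.08 = 0.4873 m. Q_A = (1/0.014)·1.501·0.4873^(2/3)·√0.01099 = 6.958 m³/s.
Channel B: For a triangular section with side slope z = 4: A = zy² = 4×1.18² = 5.57 m²; P = 2y√(1+z²) = 2×1.18×4.123 = 9.731 m. Hydraulic radius R = A/P = 5.57/9.731 = 0.5724 m. Q_B = (1/0.014)·5.57·0.5724^(2/3)·√0.01099 = 28.75 m³/s.
Q_A = 6.958 m³/s vs Q_B = 28.75 m³/s, so channel B carries more.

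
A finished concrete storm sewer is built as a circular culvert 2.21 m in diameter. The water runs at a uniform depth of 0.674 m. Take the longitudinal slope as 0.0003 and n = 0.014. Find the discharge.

For a circular section of diameter D = 2.21 m at depth y = 0.674 m, the central angle is θ = 2 arccos(1 − 2y/D) = 2.34 rad. Then A = (D²/8)(θ − sin θ) = 0.9902 m² and P = Dθ/2 = 2.586 m.
Hydraulic radius R = A/P = 0.9902/2.586 = 0.3829 m.
Manning's equation: Q = (1/n) A R^(2/3) S^(1/2) = (1/0.014) × 0.9902 × 0.3829^(2/3) × 0.0003^(1/2) = 0.646 m³/s.

Q = 0.646 m³/s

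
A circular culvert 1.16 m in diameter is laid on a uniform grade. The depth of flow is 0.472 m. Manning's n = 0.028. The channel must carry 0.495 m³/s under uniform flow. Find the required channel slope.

S = 0.00741

For a circular section of diameter D = 1.16 m at depth y = 0.472 m, the central angle is θ = 2 arccos(1 − 2y/D) = 2.767 rad. Then A = (D²/8)(θ − sin θ) = 0.4039 m² and P = Dθ/2 = 1.605 m.
Hydraulic radius R = A/P = 0.4039/1.605 = 0.2517 m.
From Manning's equation, S = [nQ / (1 A R^(2/3))]² = [0.028 × 0.495 / (1 × 0.4039 × 0.2517^(2/3))]² = 0.00741.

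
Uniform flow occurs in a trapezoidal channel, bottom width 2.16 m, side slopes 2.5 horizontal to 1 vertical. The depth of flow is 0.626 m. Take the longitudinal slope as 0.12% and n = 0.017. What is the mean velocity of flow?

With bottom width b = 2.16 m and side slope z = 2.5: A = (b + zy)y = (2.16 + 2.5×0.626)×0.626 = 2.332 m²; P = b + 2y√(1+z²) = 2.16 + 2×0.626×2.693 = 5.531 m.
Hydraulic radius R = A/P = 2.332/5.531 = 0.4216 m.
From Manning's equation, V = (1/n) R^(2/3) S^(1/2) = (1/0.017) × 0.4216^(2/3) × 0.0012^(1/2) = 1.15 m/s.

V = 1.15 m/s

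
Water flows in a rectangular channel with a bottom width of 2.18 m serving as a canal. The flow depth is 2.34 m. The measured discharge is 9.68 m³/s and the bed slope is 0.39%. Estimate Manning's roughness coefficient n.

Flow area A = b·y = 2.18 × 2.34 = 5.101 m². Wetted perimeter P = b + 2y = 2.18 + 2×2.34 = 6.86 m.
Hydraulic radius R = A/P = 5.101/6.86 = 0.7436 m.
Rearranging Manning's equation: n = (1/Q) A R^(2/3) S^(1/2) = (1/9.68) × 5.101 × 0.7436^(2/3) × √0.0039 = 0.027.

n = 0.027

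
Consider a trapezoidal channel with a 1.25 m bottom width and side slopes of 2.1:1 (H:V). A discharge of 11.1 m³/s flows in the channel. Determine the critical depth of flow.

y_c = 1.16 m

At critical depth, Q² T / (g A³) = 1, i.e. A³/T = Q²/g = 11.1²/9.81 = 12.56.
Trying y = 0.837 m: A³/T = 3.348 — low.
Trying y = 1.16 m: A³/T = 12.77 — matches.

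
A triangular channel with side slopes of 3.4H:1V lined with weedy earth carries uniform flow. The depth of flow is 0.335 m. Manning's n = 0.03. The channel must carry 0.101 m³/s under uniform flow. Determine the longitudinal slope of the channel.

For a triangular section with side slope z = 3.4: A = zy² = 3.4×0.335² = 0.3816 m²; P = 2y√(1+z²) = 2×0.335×3.544 = 2.374 m.
Hydraulic radius R = A/P = 0.3816/2.374 = 0.1607 m.
From Manning's equation, S = [nQ / (1 A R^(2/3))]² = [0.03 × 0.101 / (1 × 0.3816 × 0.1607^(2/3))]² = 0.000722.

S = 0.000722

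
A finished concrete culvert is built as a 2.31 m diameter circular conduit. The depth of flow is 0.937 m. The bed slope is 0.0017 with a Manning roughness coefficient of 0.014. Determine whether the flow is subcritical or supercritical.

subcritical

For a circular section of diameter D = 2.31 m at depth y = 0.937 m, the central angle is θ = 2 arccos(1 − 2y/D) = 2.762 rad. Then A = (D²/8)(θ − sin θ) = 1.595 m² and P = Dθ/2 = 3.19 m.
Hydraulic radius R = A/P = 1.595/3.19 = 0.5 m.
V = (1/n) R^(2/3) √S = (1/0.014) × 0.5^(2/3) × √0.0017 = 1.855 m/s. Hydraulic depth D_h = A/T = 1.595/2.268 = 0.7031 m.
Froude number Fr = V/√(g·D_h) = 1.855/√(9.81×0.7031) = 0.706, which is less than 1, so the flow is subcritical.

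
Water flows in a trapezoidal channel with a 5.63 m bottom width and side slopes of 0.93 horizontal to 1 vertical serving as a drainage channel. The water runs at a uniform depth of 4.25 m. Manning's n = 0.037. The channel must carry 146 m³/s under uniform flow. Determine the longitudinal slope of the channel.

With bottom width b = 5.63 m and side slope z = 0.93: A = (b + zy)y = (5.63 + 0.93×4.25)×4.25 = 40.73 m²; P = b + 2y√(1+z²) = 5.63 + 2×4.25×1.366 = 17.24 m.
Hydraulic radius R = A/P = 40.73/17.24 = 2.363 m.
From Manning's equation, S = [nQ / (1 A R^(2/3))]² = [0.037 × 146 / (1 × 40.73 × 2.363^(2/3))]² = 0.00559.

S = 0.00559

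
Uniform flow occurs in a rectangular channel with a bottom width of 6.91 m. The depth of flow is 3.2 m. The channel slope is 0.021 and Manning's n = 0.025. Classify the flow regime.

Flow area A = b·y = 6.91 × 3.2 = 22.11 m². Wetted perimeter P = b + 2y = 6.91 + 2×3.2 = 13.31 m.
Hydraulic radius R = A/P = 22.11/13.31 = 1.661 m.
V = (1/n) R^(2/3) √S = (1/0.025) × 1.661^(2/3) × √0.021 = 8.131 m/s. Hydraulic depth D_h = A/T = 22.11/6.91 = 3.2 m.
Froude number Fr = V/√(g·D_h) = 8.131/√(9.81×3.2) = 1.45, which is greater than 1, so the flow is supercritical.

supercritical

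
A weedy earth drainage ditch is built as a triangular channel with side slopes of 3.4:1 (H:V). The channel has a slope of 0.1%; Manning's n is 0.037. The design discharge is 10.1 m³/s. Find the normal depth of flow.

y_n = 1.92 m

Manning's equation rearranged: A R^(2/3) = nQ / (1·√S) = 0.037 × 10.1 / (√0.001) = 11.82.
Trying y = 2.16 m: A R^(2/3) = 16.24 — over.
Trying y = 1.65 m: A R^(2/3) = 7.92 — short.
Trying y = 1.92 m: A R^(2/3) = 11.86 — close enough.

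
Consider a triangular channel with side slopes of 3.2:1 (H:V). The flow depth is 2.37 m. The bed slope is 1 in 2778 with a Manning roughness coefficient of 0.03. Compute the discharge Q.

For a triangular section with side slope z = 3.2: A = zy² = 3.2×2.37² = 17.97 m²; P = 2y√(1+z²) = 2×2.37×3.353 = 15.89 m.
Hydraulic radius R = A/P = 17.97/15.89 = 1.131 m.
Manning's equation: Q = (1/n) A R^(2/3) S^(1/2) = (1/0.03) × 17.97 × 1.131^(2/3) × 0.00036^(1/2) = 12.3 m³/s.

Q = 12.3 m³/s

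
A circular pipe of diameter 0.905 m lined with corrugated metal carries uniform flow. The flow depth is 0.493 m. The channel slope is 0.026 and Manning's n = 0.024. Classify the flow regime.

supercritical

For a circular section of diameter D = 0.905 m at depth y = 0.493 m, the central angle is θ = 2 arccos(1 − 2y/D) = 3.321 rad. Then A = (D²/8)(θ − sin θ) = 0.3582 m² and P = Dθ/2 = 1.503 m.
Hydraulic radius R = A/P = 0.3582/1.503 = 0.2384 m.
V = (1/n) R^(2/3) √S = (1/0.024) × 0.2384^(2/3) × √0.026 = 2.583 m/s. Hydraulic depth D_h = A/T = 0.3582/0.9014 = 0.3974 m.
Froude number Fr = V/√(g·D_h) = 2.583/√(9.81×0.3974) = 1.31, which is greater than 1, so the flow is supercritical.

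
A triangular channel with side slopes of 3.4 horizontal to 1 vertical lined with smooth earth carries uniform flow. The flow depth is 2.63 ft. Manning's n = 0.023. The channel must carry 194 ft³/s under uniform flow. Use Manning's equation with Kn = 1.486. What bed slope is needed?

For a triangular section with side slope z = 3.4: A = zy² = 3.4×2.63² = 23.52 ft²; P = 2y√(1+z²) = 2×2.63×3.544 = 18.64 ft.
Hydraulic radius R = A/P = 23.52/18.64 = 1.262 ft.
From Manning's equation, S = [nQ / (1.486 A R^(2/3))]² = [0.023 × 194 / (1.486 × 23.52 × 1.262^(2/3))]² = 0.012.

S = 0.012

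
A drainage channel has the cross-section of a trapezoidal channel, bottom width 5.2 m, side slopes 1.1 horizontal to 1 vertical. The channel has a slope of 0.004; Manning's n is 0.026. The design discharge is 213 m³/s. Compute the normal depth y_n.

Manning's equation rearranged: A R^(2/3) = nQ / (1·√S) = 0.026 × 213 / (√0.004) = 87.56.
At y = 5.78 m: A R^(2/3) = 138.5 — too large.
At y = 3.94 m: A R^(2/3) = 63.94 — too small.
At y = 4.62 m: A R^(2/3) = 87.7 — close enough.

y_n = 4.62 m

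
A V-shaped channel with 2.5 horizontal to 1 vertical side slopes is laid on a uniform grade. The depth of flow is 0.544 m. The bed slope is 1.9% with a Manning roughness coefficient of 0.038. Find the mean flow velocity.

V = 1.45 m/s

For a triangular section with side slope z = 2.5: A = zy² = 2.5×0.544² = 0.7398 m²; P = 2y√(1+z²) = 2×0.544×2.693 = 2.93 m.
Hydraulic radius R = A/P = 0.7398/2.93 = 0.2525 m.
From Manning's equation, V = (1/n) R^(2/3) S^(1/2) = (1/0.038) × 0.2525^(2/3) × 0.019^(1/2) = 1.45 m/s.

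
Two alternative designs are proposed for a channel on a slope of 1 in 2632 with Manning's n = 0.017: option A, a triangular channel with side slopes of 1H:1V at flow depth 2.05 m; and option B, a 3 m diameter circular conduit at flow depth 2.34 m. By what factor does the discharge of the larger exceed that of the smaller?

1.64

Channel A: For a triangular section with side slope z = 1: A = zy² = 1×2.05² = 4.202 m²; P = 2y√(1+z²) = 2×2.05×1.414 = 5.798 m. Hydraulic radius R = A/P = 4.202/5.798 = 0.7248 m. Q_A = (1/0.017)·4.202·0.7248^(2/3)·√0.0003799 = 3.888 m³/s.
Channel B: For a circular section of diameter D = 3 m at depth y = 2.34 m, the central angle is θ = 2 arccos(1 − 2y/D) = 4.33 rad. Then A = (D²/8)(θ − sin θ) = 5.916 m² and P = Dθ/2 = 6.496 m. Hydraulic radius R = A/P = 5.916/6.496 = 0.9107 m. Q_B = (1/0.017)·5.916·0.9107^(2/3)·√0.0003799 = 6.373 m³/s.
The larger discharge is 6.373 m³/s and the smaller is 3.888 m³/s; the ratio is 1.64.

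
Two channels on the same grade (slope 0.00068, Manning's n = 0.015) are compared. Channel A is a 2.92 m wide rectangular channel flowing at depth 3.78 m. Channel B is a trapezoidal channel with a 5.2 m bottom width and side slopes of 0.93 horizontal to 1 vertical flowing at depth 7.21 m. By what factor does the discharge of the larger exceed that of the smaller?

17.1

Channel A: Flow area A = b·y = 2.92 × 3.78 = 11.04 m². Wetted perimeter P = b + 2y = 2.92 + 2×3.78 = 10.48 m. Hydraulic radius R = A/P = 11.04/10.48 = 1.053 m. Q_A = (1/0.015)·11.04·1.053^(2/3)·√0.00068 = 19.86 m³/s.
Channel B: With bottom width b = 5.2 m and side slope z = 0.93: A = (b + zy)y = (5.2 + 0.93×7.21)×7.21 = 85.84 m²; P = b + 2y√(1+z²) = 5.2 + 2×7.21×1.366 = 24.89 m. Hydraulic radius R = A/P = 85.84/24.89 = 3.448 m. Q_B = (1/0.015)·85.84·3.448^(2/3)·√0.00068 = 340.6 m³/s.
The larger discharge is 340.6 m³/s and the smaller is 19.86 m³/s; the ratio is 17.1.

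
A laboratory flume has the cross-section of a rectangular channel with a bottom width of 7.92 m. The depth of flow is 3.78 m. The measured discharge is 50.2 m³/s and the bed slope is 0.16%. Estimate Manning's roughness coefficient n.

n = 0.037

Flow area A = b·y = 7.92 × 3.78 = 29.94 m². Wetted perimeter P = b + 2y = 7.92 + 2×3.78 = 15.48 m.
Hydraulic radius R = A/P = 29.94/15.48 = 1.934 m.
Rearranging Manning's equation: n = (1/Q) A R^(2/3) S^(1/2) = (1/50.2) × 29.94 × 1.934^(2/3) × √0.0016 = 0.037.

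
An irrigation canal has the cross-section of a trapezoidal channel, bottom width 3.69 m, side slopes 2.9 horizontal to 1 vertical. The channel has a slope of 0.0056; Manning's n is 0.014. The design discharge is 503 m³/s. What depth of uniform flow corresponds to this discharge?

Manning's equation rearranged: A R^(2/3) = nQ / (1·√S) = 0.014 × 503 / (√0.0056) = 94.1.
Try y = 4.4 m: A R^(2/3) = 128.3 — too large.
Try y = 2.88 m: A R^(2/3) = 47.91 — too small.
Try y = 3.86 m: A R^(2/3) = 94.18 — ≈ 94.1.

y_n = 3.86 m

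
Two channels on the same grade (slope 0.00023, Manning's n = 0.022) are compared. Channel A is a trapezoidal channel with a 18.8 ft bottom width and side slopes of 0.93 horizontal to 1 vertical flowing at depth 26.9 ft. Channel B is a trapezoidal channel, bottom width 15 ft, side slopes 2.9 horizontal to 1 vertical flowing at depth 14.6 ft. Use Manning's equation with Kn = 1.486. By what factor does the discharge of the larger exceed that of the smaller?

Channel A: With bottom width b = 18.8 ft and side slope z = 0.93: A = (b + zy)y = (18.8 + 0.93×26.9)×26.9 = 1179 ft²; P = b + 2y√(1+z²) = 18.8 + 2×26.9×1.366 = 92.27 ft. Hydraulic radius R = A/P = 1179/92.27 = 12.77 ft. Q_A = (1.486/0.022)·1179·12.77^(2/3)·√0.00023 = 6598 ft³/s.
Channel B: With bottom width b = 15 ft and side slope z = 2.9: A = (b + zy)y = (15 + 2.9×14.6)×14.6 = 837.2 ft²; P = b + 2y√(1+z²) = 15 + 2×14.6×3.068 = 104.6 ft. Hydraulic radius R = A/P = 837.2/104.6 = 8.006 ft. Q_B = (1.486/0.022)·837.2·8.006^(2/3)·√0.00023 = 3432 ft³/s.
The larger discharge is 6598 ft³/s and the smaller is 3432 ft³/s; the ratio is 1.92.

1.92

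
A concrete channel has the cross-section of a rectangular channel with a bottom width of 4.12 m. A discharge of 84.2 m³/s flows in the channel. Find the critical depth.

y_c = 3.49 m

For a rectangular channel, critical depth y_c = (q²/g)^(1/3) where q = Q/b = 84.2/4.12 = 20.44 m²/s.
So y_c = (20.44²/9.81)^(1/3) = 3.49 m.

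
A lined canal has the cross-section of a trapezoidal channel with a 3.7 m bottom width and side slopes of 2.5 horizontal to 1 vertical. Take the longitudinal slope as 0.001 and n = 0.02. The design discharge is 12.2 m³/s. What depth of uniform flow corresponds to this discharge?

y_n = 1.27 m

Manning's equation rearranged: A R^(2/3) = nQ / (1·√S) = 0.02 × 12.2 / (√0.001) = 7.716.
At y = 1.5 m: A R^(2/3) = 10.79 — over.
At y = 0.871 m: A R^(2/3) = 3.683 — short.
At y = 1.27 m: A R^(2/3) = 7.702 — close enough.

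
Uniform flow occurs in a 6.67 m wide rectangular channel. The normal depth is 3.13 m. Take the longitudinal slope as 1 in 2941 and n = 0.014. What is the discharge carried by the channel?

Q = 37.8 m³/s

Flow area A = b·y = 6.67 × 3.13 = 20.88 m². Wetted perimeter P = b + 2y = 6.67 + 2×3.13 = 12.93 m.
Hydraulic radius R = A/P = 20.88/12.93 = 1.615 m.
Manning's equation: Q = (1/n) A R^(2/3) S^(1/2) = (1/0.014) × 20.88 × 1.615^(2/3) × 0.00034^(1/2) = 37.8 m³/s.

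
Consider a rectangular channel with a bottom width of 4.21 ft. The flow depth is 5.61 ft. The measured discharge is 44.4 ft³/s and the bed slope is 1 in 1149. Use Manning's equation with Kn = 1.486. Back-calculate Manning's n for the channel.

Flow area A = b·y = 4.21 × 5.61 = 23.62 ft². Wetted perimeter P = b + 2y = 4.21 + 2×5.61 = 15.43 ft.
Hydraulic radius R = A/P = 23.62/15.43 = 1.531 ft.
Rearranging Manning's equation: n = (1.486/Q) A R^(2/3) S^(1/2) = (1.486/44.4) × 23.62 × 1.531^(2/3) × √0.0008703 = 0.031.

n = 0.031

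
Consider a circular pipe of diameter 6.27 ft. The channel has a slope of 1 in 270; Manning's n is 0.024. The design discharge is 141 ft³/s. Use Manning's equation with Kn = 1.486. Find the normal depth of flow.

y_n = 4.64 ft

Manning's equation rearranged: A R^(2/3) = nQ / (1.486·√S) = 0.024 × 141 / (1.486 × √0.003704) = 37.42.
Try y = 3.86 ft: A R^(2/3) = 29.1 — low.
Try y = 5.25 ft: A R^(2/3) = 42.43 — high.
Try y = 4.64 ft: A R^(2/3) = 37.4 — matches.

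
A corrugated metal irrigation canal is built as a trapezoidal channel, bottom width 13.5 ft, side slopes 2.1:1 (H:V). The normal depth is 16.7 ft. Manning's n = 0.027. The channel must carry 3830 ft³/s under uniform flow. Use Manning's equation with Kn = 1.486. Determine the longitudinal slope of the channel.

With bottom width b = 13.5 ft and side slope z = 2.1: A = (b + zy)y = (13.5 + 2.1×16.7)×16.7 = 811.1 ft²; P = b + 2y√(1+z²) = 13.5 + 2×16.7×2.326 = 91.19 ft.
Hydraulic radius R = A/P = 811.1/91.19 = 8.895 ft.
From Manning's equation, S = [nQ / (1.486 A R^(2/3))]² = [0.027 × 3830 / (1.486 × 811.1 × 8.895^(2/3))]² = 0.000399.

S = 0.000399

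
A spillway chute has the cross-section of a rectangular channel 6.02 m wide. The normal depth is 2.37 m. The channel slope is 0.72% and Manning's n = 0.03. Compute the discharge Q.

Q = 48.7 m³/s

Flow area A = b·y = 6.02 × 2.37 = 14.27 m². Wetted perimeter P = b + 2y = 6.02 + 2×2.37 = 10.76 m.
Hydraulic radius R = A/P = 14.27/10.76 = 1.326 m.
Manning's equation: Q = (1/n) A R^(2/3) S^(1/2) = (1/0.03) × 14.27 × 1.326^(2/3) × 0.0072^(1/2) = 48.7 m³/s.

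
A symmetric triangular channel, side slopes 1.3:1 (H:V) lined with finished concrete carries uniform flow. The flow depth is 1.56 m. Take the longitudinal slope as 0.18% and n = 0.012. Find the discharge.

For a triangular section with side slope z = 1.3: A = zy² = 1.3×1.56² = 3.164 m²; P = 2y√(1+z²) = 2×1.56×1.64 = 5.117 m.
Hydraulic radius R = A/P = 3.164/5.117 = 0.6182 m.
Manning's equation: Q = (1/n) A R^(2/3) S^(1/2) = (1/0.012) × 3.164 × 0.6182^(2/3) × 0.0018^(1/2) = 8.12 m³/s.

Q = 8.12 m³/s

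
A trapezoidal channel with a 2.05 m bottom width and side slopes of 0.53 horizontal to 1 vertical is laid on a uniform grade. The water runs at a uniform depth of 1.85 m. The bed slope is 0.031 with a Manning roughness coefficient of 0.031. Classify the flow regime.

supercritical

With bottom width b = 2.05 m and side slope z = 0.53: A = (b + zy)y = (2.05 + 0.53×1.85)×1.85 = 5.606 m²; P = b + 2y√(1+z²) = 2.05 + 2×1.85×1.132 = 6.238 m.
Hydraulic radius R = A/P = 5.606/6.238 = 0.8988 m.
V = (1/n) R^(2/3) √S = (1/0.031) × 0.8988^(2/3) × √0.031 = 5.29 m/s. Hydraulic depth D_h = A/T = 5.606/4.011 = 1.398 m.
Froude number Fr = V/√(g·D_h) = 5.29/√(9.81×1.398) = 1.43, which is greater than 1, so the flow is supercritical.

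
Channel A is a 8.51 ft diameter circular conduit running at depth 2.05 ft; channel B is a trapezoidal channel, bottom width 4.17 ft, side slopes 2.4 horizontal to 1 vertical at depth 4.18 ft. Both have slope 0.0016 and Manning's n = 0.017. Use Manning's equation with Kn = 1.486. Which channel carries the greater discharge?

channel B

Channel A: For a circular section of diameter D = 8.51 ft at depth y = 2.05 ft, the central angle is θ = 2 arccos(1 − 2y/D) = 2.052 rad. Then A = (D²/8)(θ − sin θ) = 10.55 ft² and P = Dθ/2 = 8.732 ft. Hydraulic radius R = A/P = 10.55/8.732 = 1.209 ft. Q_A = (1.486/0.017)·10.55·1.209^(2/3)·√0.0016 = 41.86 ft³/s.
Channel B: With bottom width b = 4.17 ft and side slope z = 2.4: A = (b + zy)y = (4.17 + 2.4×4.18)×4.18 = 59.36 ft²; P = b + 2y√(1+z²) = 4.17 + 2×4.18×2.6 = 25.91 ft. Hydraulic radius R = A/P = 59.36/25.91 = 2.292 ft. Q_B = (1.486/0.017)·59.36·2.292^(2/3)·√0.0016 = 360.8 ft³/s.
Q_A = 41.86 ft³/s vs Q_B = 360.8 ft³/s, so channel B carries more.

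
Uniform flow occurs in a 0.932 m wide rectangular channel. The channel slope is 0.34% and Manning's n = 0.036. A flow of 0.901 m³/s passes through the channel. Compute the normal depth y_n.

Manning's equation rearranged: A R^(2/3) = nQ / (1·√S) = 0.036 × 0.901 / (√0.0034) = 0.5563.
At y = 1.04 m: A R^(2/3) = 0.4552 — low.
At y = 1.41 m: A R^(2/3) = 0.653 — high.
At y = 1.23 m: A R^(2/3) = 0.5562 — close enough.

y_n = 1.23 m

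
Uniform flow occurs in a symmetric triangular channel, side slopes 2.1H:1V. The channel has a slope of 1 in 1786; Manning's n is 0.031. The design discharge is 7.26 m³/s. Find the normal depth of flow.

y_n = 2.15 m

Manning's equation rearranged: A R^(2/3) = nQ / (1·√S) = 0.031 × 7.26 / (√0.0005599) = 9.511.
Try y = 2.64 m: A R^(2/3) = 16.45 — too large.
Try y = 1.85 m: A R^(2/3) = 6.374 — too small.
Try y = 2.15 m: A R^(2/3) = 9.516 — matches.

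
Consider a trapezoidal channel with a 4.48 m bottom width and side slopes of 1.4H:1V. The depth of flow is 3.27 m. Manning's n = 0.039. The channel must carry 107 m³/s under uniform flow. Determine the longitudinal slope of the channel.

S = 0.00854

With bottom width b = 4.48 m and side slope z = 1.4: A = (b + zy)y = (4.48 + 1.4×3.27)×3.27 = 29.62 m²; P = b + 2y√(1+z²) = 4.48 + 2×3.27×1.72 = 15.73 m.
Hydraulic radius R = A/P = 29.62/15.73 = 1.883 m.
From Manning's equation, S = [nQ / (1 A R^(2/3))]² = [0.039 × 107 / (1 × 29.62 × 1.883^(2/3))]² = 0.00854.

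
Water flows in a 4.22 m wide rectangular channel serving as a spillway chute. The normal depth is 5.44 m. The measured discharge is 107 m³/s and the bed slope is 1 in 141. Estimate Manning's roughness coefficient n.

n = 0.0239

Flow area A = b·y = 4.22 × 5.44 = 22.96 m². Wetted perimeter P = b + 2y = 4.22 + 2×5.44 = 15.1 m.
Hydraulic radius R = A/P = 22.96/15.1 = 1.52 m.
Rearranging Manning's equation: n = (1/Q) A R^(2/3) S^(1/2) = (1/107) × 22.96 × 1.52^(2/3) × √0.007092 = 0.0239.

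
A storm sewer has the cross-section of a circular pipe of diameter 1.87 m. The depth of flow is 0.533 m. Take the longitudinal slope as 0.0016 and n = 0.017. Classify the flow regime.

subcritical

For a circular section of diameter D = 1.87 m at depth y = 0.533 m, the central angle is θ = 2 arccos(1 − 2y/D) = 2.253 rad. Then A = (D²/8)(θ − sin θ) = 0.6453 m² and P = Dθ/2 = 2.106 m.
Hydraulic radius R = A/P = 0.6453/2.106 = 0.3064 m.
V = (1/n) R^(2/3) √S = (1/0.017) × 0.3064^(2/3) × √0.0016 = 1.069 m/s. Hydraulic depth D_h = A/T = 0.6453/1.688 = 0.3822 m.
Froude number Fr = V/√(g·D_h) = 1.069/√(9.81×0.3822) = 0.552, which is less than 1, so the flow is subcritical.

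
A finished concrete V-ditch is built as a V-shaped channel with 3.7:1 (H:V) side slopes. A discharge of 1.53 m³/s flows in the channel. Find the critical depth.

At critical depth, Q² T / (g A³) = 1, i.e. A³/T = Q²/g = 1.53²/9.81 = 0.2386.
Trying y = 0.422 m: A³/T = 0.09161 — too small.
Trying y = 0.566 m: A³/T = 0.3976 — too large.
Trying y = 0.511 m: A³/T = 0.2385 — close enough.

y_c = 0.511 m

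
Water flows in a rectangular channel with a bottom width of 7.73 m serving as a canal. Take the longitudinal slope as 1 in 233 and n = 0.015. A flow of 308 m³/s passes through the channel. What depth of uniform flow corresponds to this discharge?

Manning's equation rearranged: A R^(2/3) = nQ / (1·√S) = 0.015 × 308 / (√0.004292) = 70.52.
Trying y = 6.27 m: A R^(2/3) = 86.66 — over.
Trying y = 5.33 m: A R^(2/3) = 70.54 — ≈ 70.52.

y_n = 5.33 m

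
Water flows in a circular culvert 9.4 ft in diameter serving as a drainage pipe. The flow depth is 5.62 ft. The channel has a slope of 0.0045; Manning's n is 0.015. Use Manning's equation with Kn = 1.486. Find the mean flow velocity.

V = 12.6 ft/s

For a circular section of diameter D = 9.4 ft at depth y = 5.62 ft, the central angle is θ = 2 arccos(1 − 2y/D) = 3.536 rad. Then A = (D²/8)(θ − sin θ) = 43.29 ft² and P = Dθ/2 = 16.62 ft.
Hydraulic radius R = A/P = 43.29/16.62 = 2.605 ft.
From Manning's equation, V = (1.486/n) R^(2/3) S^(1/2) = (1.486/0.015) × 2.605^(2/3) × 0.0045^(1/2) = 12.6 ft/s.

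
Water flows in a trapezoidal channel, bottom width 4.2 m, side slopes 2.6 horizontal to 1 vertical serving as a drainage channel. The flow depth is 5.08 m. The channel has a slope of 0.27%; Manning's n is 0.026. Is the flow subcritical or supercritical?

With bottom width b = 4.2 m and side slope z = 2.6: A = (b + zy)y = (4.2 + 2.6×5.08)×5.08 = 88.43 m²; P = b + 2y√(1+z²) = 4.2 + 2×5.08×2.786 = 32.5 m.
Hydraulic radius R = A/P = 88.43/32.5 = 2.721 m.
V = (1/n) R^(2/3) √S = (1/0.026) × 2.721^(2/3) × √0.0027 = 3.895 m/s. Hydraulic depth D_h = A/T = 88.43/30.62 = 2.888 m.
Froude number Fr = V/√(g·D_h) = 3.895/√(9.81×2.888) = 0.732, which is less than 1, so the flow is subcritical.

subcritical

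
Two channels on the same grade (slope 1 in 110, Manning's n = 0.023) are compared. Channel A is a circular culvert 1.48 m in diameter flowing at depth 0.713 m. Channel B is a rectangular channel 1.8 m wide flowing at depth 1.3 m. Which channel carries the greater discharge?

channel B

Channel A: For a circular section of diameter D = 1.48 m at depth y = 0.713 m, the central angle is θ = 2 arccos(1 − 2y/D) = 3.069 rad. Then A = (D²/8)(θ − sin θ) = 0.8202 m² and P = Dθ/2 = 2.271 m. Hydraulic radius R = A/P = 0.8202/2.271 = 0.3612 m. Q_A = (1/0.023)·0.8202·0.3612^(2/3)·√0.009091 = 1.725 m³/s.
Channel B: Flow area A = b·y = 1.8 × 1.3 = 2.34 m². Wetted perimeter P = b + 2y = 1.8 + 2×1.3 = 4.4 m. Hydraulic radius R = A/P = 2.34/4.4 = 0.5318 m. Q_B = (1/0.023)·2.34·0.5318^(2/3)·√0.009091 = 6.367 m³/s.
Q_A = 1.725 m³/s vs Q_B = 6.367 m³/s, so channel B carries more.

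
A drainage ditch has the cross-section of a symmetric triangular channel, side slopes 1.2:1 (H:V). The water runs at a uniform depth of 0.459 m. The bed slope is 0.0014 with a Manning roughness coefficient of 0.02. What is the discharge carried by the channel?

Q = 0.149 m³/s

For a triangular section with side slope z = 1.2: A = zy² = 1.2×0.459² = 0.2528 m²; P = 2y√(1+z²) = 2×0.459×1.562 = 1.434 m.
Hydraulic radius R = A/P = 0.2528/1.434 = 0.1763 m.
Manning's equation: Q = (1/n) A R^(2/3) S^(1/2) = (1/0.02) × 0.2528 × 0.1763^(2/3) × 0.0014^(1/2) = 0.149 m³/s.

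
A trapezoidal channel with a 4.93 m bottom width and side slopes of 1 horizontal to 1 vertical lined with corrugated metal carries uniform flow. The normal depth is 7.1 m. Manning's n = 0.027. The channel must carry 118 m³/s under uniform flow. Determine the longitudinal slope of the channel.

S = 0.000271

With bottom width b = 4.93 m and side slope z = 1: A = (b + zy)y = (4.93 + 1×7.1)×7.1 = 85.41 m²; P = b + 2y√(1+z²) = 4.93 + 2×7.1×1.414 = 25.01 m.
Hydraulic radius R = A/P = 85.41/25.01 = 3.415 m.
From Manning's equation, S = [nQ / (1 A R^(2/3))]² = [0.027 × 118 / (1 × 85.41 × 3.415^(2/3))]² = 0.000271.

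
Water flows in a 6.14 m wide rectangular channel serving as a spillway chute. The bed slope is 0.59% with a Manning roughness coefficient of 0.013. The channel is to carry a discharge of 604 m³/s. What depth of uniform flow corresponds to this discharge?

y_n = 9.5 m

Manning's equation rearranged: A R^(2/3) = nQ / (1·√S) = 0.013 × 604 / (√0.0059) = 102.2.
Trying y = 7.37 m: A R^(2/3) = 75.78 — short.
Trying y = 9.5 m: A R^(2/3) = 102.2 — close enough.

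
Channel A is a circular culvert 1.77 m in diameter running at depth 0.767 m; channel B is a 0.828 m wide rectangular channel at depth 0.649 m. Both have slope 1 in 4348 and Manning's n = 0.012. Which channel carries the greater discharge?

Channel A: For a circular section of diameter D = 1.77 m at depth y = 0.767 m, the central angle is θ = 2 arccos(1 − 2y/D) = 2.874 rad. Then A = (D²/8)(θ − sin θ) = 1.022 m² and P = Dθ/2 = 2.544 m. Hydraulic radius R = A/P = 1.022/2.544 = 0.4018 m. Q_A = (1/0.012)·1.022·0.4018^(2/3)·√0.00023 = 0.7033 m³/s.
Channel B: Flow area A = b·y = 0.828 × 0.649 = 0.5374 m². Wetted perimeter P = b + 2y = 0.828 + 2×0.649 = 2.126 m. Hydraulic radius R = A/P = 0.5374/2.126 = 0.2528 m. Q_B = (1/0.012)·0.5374·0.2528^(2/3)·√0.00023 = 0.2715 m³/s.
Q_A = 0.7033 m³/s vs Q_B = 0.2715 m³/s, so channel A carries more.

channel A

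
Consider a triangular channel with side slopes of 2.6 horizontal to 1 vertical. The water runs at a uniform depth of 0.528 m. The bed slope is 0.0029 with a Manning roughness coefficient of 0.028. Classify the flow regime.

For a triangular section with side slope z = 2.6: A = zy² = 2.6×0.528² = 0.7248 m²; P = 2y√(1+z²) = 2×0.528×2.786 = 2.942 m.
Hydraulic radius R = A/P = 0.7248/2.942 = 0.2464 m.
V = (1/n) R^(2/3) √S = (1/0.028) × 0.2464^(2/3) × √0.0029 = 0.7559 m/s. Hydraulic depth D_h = A/T = 0.7248/2.746 = 0.264 m.
Froude number Fr = V/√(g·D_h) = 0.7559/√(9.81×0.264) = 0.47, which is less than 1, so the flow is subcritical.

subcritical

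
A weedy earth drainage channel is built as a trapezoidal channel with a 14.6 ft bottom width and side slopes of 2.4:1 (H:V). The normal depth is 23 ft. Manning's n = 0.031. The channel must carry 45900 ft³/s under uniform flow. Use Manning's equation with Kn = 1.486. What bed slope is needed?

S = 0.013

With bottom width b = 14.6 ft and side slope z = 2.4: A = (b + zy)y = (14.6 + 2.4×23)×23 = 1605 ft²; P = b + 2y√(1+z²) = 14.6 + 2×23×2.6 = 134.2 ft.
Hydraulic radius R = A/P = 1605/134.2 = 11.96 ft.
From Manning's equation, S = [nQ / (1.486 A R^(2/3))]² = [0.031 × 45900 / (1.486 × 1605 × 11.96^(2/3))]² = 0.013.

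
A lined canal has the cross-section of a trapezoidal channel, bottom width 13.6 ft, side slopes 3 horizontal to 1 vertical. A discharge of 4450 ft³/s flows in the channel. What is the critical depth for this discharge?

At critical depth, Q² T / (g A³) = 1, i.e. A³/T = Q²/g = 4450²/32.2 = 615000.
Trying y = 9.48 ft: A³/T = 898100 — high.
Trying y = 7.08 ft: A³/T = 267600 — low.
Trying y = 8.66 ft: A³/T = 614200 — close enough.

y_c = 8.66 ft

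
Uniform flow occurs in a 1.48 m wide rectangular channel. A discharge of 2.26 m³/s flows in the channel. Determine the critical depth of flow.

y_c = 0.619 m

For a rectangular channel, critical depth y_c = (q²/g)^(1/3) where q = Q/b = 2.26/1.48 = 1.527 m²/s.
So y_c = (1.527²/9.81)^(1/3) = 0.619 m.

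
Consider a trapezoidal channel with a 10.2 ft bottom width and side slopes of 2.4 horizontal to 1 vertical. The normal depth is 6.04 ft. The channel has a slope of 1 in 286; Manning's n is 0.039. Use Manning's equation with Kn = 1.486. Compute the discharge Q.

Q = 787 ft³/s

With bottom width b = 10.2 ft and side slope z = 2.4: A = (b + zy)y = (10.2 + 2.4×6.04)×6.04 = 149.2 ft²; P = b + 2y√(1+z²) = 10.2 + 2×6.04×2.6 = 41.61 ft.
Hydraulic radius R = A/P = 149.2/41.61 = 3.585 ft.
Manning's equation: Q = (1.486/n) A R^(2/3) S^(1/2) = (1.486/0.039) × 149.2 × 3.585^(2/3) × 0.003497^(1/2) = 787 ft³/s.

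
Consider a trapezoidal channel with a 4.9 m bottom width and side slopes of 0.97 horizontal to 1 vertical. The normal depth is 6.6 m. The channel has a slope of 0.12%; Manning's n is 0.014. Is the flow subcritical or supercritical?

With bottom width b = 4.9 m and side slope z = 0.97: A = (b + zy)y = (4.9 + 0.97×6.6)×6.6 = 74.59 m²; P = b + 2y√(1+z²) = 4.9 + 2×6.6×1.393 = 23.29 m.
Hydraulic radius R = A/P = 74.59/23.29 = 3.203 m.
V = (1/n) R^(2/3) √S = (1/0.014) × 3.203^(2/3) × √0.0012 = 5.376 m/s. Hydraulic depth D_h = A/T = 74.59/17.7 = 4.213 m.
Froude number Fr = V/√(g·D_h) = 5.376/√(9.81×4.213) = 0.836, which is less than 1, so the flow is subcritical.

subcritical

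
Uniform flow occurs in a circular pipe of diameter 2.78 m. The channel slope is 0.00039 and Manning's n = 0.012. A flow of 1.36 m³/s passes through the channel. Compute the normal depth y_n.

Manning's equation rearranged: A R^(2/3) = nQ / (1·√S) = 0.012 × 1.36 / (√0.00039) = 0.8264.
Trying y = 0.894 m: A R^(2/3) = 1.066 — too large.
Trying y = 0.598 m: A R^(2/3) = 0.4831 — too small.
Trying y = 0.784 m: A R^(2/3) = 0.827 — ≈ 0.8264.

y_n = 0.784 m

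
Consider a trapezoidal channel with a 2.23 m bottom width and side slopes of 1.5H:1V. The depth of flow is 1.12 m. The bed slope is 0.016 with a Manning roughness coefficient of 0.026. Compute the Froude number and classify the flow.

With bottom width b = 2.23 m and side slope z = 1.5: A = (b + zy)y = (2.23 + 1.5×1.12)×1.12 = 4.379 m²; P = b + 2y√(1+z²) = 2.23 + 2×1.12×1.803 = 6.268 m.
Hydraulic radius R = A/P = 4.379/6.268 = 0.6986 m.
V = (1/n) R^(2/3) √S = (1/0.026) × 0.6986^(2/3) × √0.016 = 3.83 m/s. Hydraulic depth D_h = A/T = 4.379/5.59 = 0.7834 m.
Froude number Fr = V/√(g·D_h) = 3.83/√(9.81×0.7834) = 1.38, which is greater than 1, so the flow is supercritical.

supercritical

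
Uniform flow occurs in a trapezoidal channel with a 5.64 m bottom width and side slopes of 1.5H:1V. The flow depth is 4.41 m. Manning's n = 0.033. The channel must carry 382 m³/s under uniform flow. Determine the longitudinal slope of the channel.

S = 0.016

With bottom width b = 5.64 m and side slope z = 1.5: A = (b + zy)y = (5.64 + 1.5×4.41)×4.41 = 54.04 m²; P = b + 2y√(1+z²) = 5.64 + 2×4.41×1.803 = 21.54 m.
Hydraulic radius R = A/P = 54.04/21.54 = 2.509 m.
From Manning's equation, S = [nQ / (1 A R^(2/3))]² = [0.033 × 382 / (1 × 54.04 × 2.509^(2/3))]² = 0.016.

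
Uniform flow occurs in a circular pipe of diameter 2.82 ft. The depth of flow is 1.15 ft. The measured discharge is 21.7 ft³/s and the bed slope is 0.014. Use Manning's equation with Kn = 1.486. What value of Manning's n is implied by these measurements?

n = 0.014

For a circular section of diameter D = 2.82 ft at depth y = 1.15 ft, the central angle is θ = 2 arccos(1 − 2y/D) = 2.771 rad. Then A = (D²/8)(θ − sin θ) = 2.394 ft² and P = Dθ/2 = 3.907 ft.
Hydraulic radius R = A/P = 2.394/3.907 = 0.6128 ft.
Rearranging Manning's equation: n = (1.486/Q) A R^(2/3) S^(1/2) = (1.486/21.7) × 2.394 × 0.6128^(2/3) × √0.014 = 0.014.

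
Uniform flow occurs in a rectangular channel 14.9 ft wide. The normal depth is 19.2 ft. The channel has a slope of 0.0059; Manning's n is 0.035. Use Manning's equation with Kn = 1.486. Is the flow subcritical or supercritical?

subcritical

Flow area A = b·y = 14.9 × 19.2 = 286.1 ft². Wetted perimeter P = b + 2y = 14.9 + 2×19.2 = 53.3 ft.
Hydraulic radius R = A/P = 286.1/53.3 = 5.367 ft.
V = (1.486/n) R^(2/3) √S = (1.486/0.035) × 5.367^(2/3) × √0.0059 = 9.997 ft/s. Hydraulic depth D_h = A/T = 286.1/14.9 = 19.2 ft.
Froude number Fr = V/√(g·D_h) = 9.997/√(32.2×19.2) = 0.402, which is less than 1, so the flow is subcritical.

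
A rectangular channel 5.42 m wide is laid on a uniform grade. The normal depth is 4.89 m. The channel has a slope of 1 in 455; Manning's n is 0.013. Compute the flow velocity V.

Flow area A = b·y = 5.42 × 4.89 = 26.5 m². Wetted perimeter P = b + 2y = 5.42 + 2×4.89 = 15.2 m.
Hydraulic radius R = A/P = 26.5/15.2 = 1.744 m.
From Manning's equation, V = (1/n) R^(2/3) S^(1/2) = (1/0.013) × 1.744^(2/3) × 0.002198^(1/2) = 5.22 m/s.

V = 5.22 m/s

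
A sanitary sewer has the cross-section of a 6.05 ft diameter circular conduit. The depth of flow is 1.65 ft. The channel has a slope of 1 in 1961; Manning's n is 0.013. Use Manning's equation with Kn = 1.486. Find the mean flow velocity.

V = 2.5 ft/s

For a circular section of diameter D = 6.05 ft at depth y = 1.65 ft, the central angle is θ = 2 arccos(1 − 2y/D) = 2.198 rad. Then A = (D²/8)(θ − sin θ) = 6.351 ft² and P = Dθ/2 = 6.649 ft.
Hydraulic radius R = A/P = 6.351/6.649 = 0.9553 ft.
From Manning's equation, V = (1.486/n) R^(2/3) S^(1/2) = (1.486/0.013) × 0.9553^(2/3) × 0.0005099^(1/2) = 2.5 ft/s.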